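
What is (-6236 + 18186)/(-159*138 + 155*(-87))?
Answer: -11950/35427 ≈ -0.33731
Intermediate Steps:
(-6236 + 18186)/(-159*138 + 155*(-87)) = 11950/(-21942 - 13485) = 11950/(-35427) = 11950*(-1/35427) = -11950/35427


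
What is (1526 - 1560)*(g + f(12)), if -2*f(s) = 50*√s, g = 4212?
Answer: -143208 + 1700*√3 ≈ -1.4026e+5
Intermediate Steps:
f(s) = -25*√s
(1526 - 1560)*(g + f(12)) = (1526 - 1560)*(4212 - 50*√3) = -34*(4212 - 50*√3) = -143208 + 1700*√3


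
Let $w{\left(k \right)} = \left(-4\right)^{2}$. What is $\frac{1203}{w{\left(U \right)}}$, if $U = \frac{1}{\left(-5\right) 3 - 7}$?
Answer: $\frac{1203}{16} \approx 75.188$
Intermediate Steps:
$U = - \frac{1}{22}$ ($U = \frac{1}{-15 - 7} = \frac{1}{-22} = - \frac{1}{22} \approx -0.045455$)
$w{\left(k \right)} = 16$
$\frac{1203}{w{\left(U \right)}} = \frac{1203}{16}$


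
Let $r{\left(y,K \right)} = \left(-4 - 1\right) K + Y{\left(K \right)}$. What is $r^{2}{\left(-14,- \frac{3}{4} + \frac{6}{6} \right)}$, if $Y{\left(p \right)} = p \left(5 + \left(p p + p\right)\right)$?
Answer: $\frac{25}{4096} \approx 0.0061035$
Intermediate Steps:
$Y{\left(p \right)} = p \left(5 + p + p^{2}\right)$ ($Y{\left(p \right)} = p \left(5 + \left(p^{2} + p\right)\right) = p \left(5 + \left(p + p^{2}\right)\right) = p \left(5 + p + p^{2}\right)$)
$r{\left(y,K \right)} = - 5 K + K \left(5 + K + K^{2}\right)$ ($r{\left(y,K \right)} = \left(-4 - 1\right) K + K \left(5 + K + K^{2}\right) = - 5 K + K \left(5 + K + K^{2}\right)$)
$r^{2}{\left(-14,- \frac{3}{4} + \frac{6}{6} \right)} = \left(\left(- \frac{3}{4} + \frac{6}{6}\right)^{2} \left(1 + \left(- \frac{3}{4} + \frac{6}{6}\right)\right)\right)^{2} = \left(\left(\left(-3\right) \frac{1}{4} + 6 \cdot \frac{1}{6}\right)^{2} \left(1 + \left(\left(-3\right) \frac{1}{4} + 6 \cdot \frac{1}{6}\right)\right)\right)^{2} = \left(\left(- \frac{3}{4} + 1\right)^{2} \left(1 + \left(- \frac{3}{4} + 1\right)\right)\right)^{2} = \left(\frac{1 + \frac{1}{4}}{16}\right)^{2} = \left(\frac{1}{16} \cdot \frac{5}{4}\right)^{2} = \left(\frac{5}{64}\right)^{2} = \frac{25}{4096}$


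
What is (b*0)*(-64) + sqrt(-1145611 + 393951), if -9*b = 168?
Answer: 14*I*sqrt(3835) ≈ 866.98*I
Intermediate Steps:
b = -56/3 (b = -1/9*168 = -56/3 ≈ -18.667)
(b*0)*(-64) + sqrt(-1145611 + 393951) = -56/3*0*(-64) + sqrt(-1145611 + 393951) = 0*(-64) + sqrt(-751660) = 0 + 14*I*sqrt(3835) = 14*I*sqrt(3835)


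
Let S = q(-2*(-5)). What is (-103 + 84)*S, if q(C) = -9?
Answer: 171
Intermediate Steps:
S = -9
(-103 + 84)*S = (-103 + 84)*(-9) = -19*(-9) = 171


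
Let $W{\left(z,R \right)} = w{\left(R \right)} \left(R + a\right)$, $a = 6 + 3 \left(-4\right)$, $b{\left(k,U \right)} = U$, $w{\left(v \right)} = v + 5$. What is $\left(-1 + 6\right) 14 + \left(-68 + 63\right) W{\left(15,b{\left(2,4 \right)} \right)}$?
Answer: $160$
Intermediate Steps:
$w{\left(v \right)} = 5 + v$
$a = -6$ ($a = 6 - 12 = -6$)
$W{\left(z,R \right)} = \left(-6 + R\right) \left(5 + R\right)$ ($W{\left(z,R \right)} = \left(5 + R\right) \left(R - 6\right) = \left(5 + R\right) \left(-6 + R\right) = \left(-6 + R\right) \left(5 + R\right)$)
$\left(-1 + 6\right) 14 + \left(-68 + 63\right) W{\left(15,b{\left(2,4 \right)} \right)} = \left(-1 + 6\right) 14 + \left(-68 + 63\right) \left(-6 + 4\right) \left(5 + 4\right) = 5 \cdot 14 - 5 \left(\left(-2\right) 9\right) = 70 - -90 = 70 + 90 = 160$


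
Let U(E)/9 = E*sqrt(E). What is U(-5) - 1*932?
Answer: -932 - 45*I*sqrt(5) ≈ -932.0 - 100.62*I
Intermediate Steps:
U(E) = 9*E**(3/2) (U(E) = 9*(E*sqrt(E)) = 9*E**(3/2))
U(-5) - 1*932 = 9*(-5)**(3/2) - 1*932 = 9*(-5*I*sqrt(5)) - 932 = -45*I*sqrt(5) - 932 = -932 - 45*I*sqrt(5)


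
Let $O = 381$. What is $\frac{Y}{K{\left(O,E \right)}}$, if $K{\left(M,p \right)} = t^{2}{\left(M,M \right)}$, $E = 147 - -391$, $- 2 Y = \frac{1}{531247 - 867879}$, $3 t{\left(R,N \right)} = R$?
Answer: $\frac{1}{10859075056} \approx 9.2089 \cdot 10^{-11}$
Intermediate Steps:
$t{\left(R,N \right)} = \frac{R}{3}$
$Y = \frac{1}{673264}$ ($Y = - \frac{1}{2 \left(531247 - 867879\right)} = - \frac{1}{2 \left(-336632\right)} = \left(- \frac{1}{2}\right) \left(- \frac{1}{336632}\right) = \frac{1}{673264} \approx 1.4853 \cdot 10^{-6}$)
$E = 538$ ($E = 147 + 391 = 538$)
$K{\left(M,p \right)} = \frac{M^{2}}{9}$ ($K{\left(M,p \right)} = \left(\frac{M}{3}\right)^{2} = \frac{M^{2}}{9}$)
$\frac{Y}{K{\left(O,E \right)}} = \frac{1}{673264 \frac{381^{2}}{9}} = \frac{1}{673264 \cdot \frac{1}{9} \cdot 145161} = \frac{1}{673264 \cdot 16129} = \frac{1}{673264} \cdot \frac{1}{16129} = \frac{1}{10859075056}$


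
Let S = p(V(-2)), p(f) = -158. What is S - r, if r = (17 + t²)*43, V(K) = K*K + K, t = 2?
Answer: -1061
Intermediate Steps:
V(K) = K + K² (V(K) = K² + K = K + K²)
r = 903 (r = (17 + 2²)*43 = (17 + 4)*43 = 21*43 = 903)
S = -158
S - r = -158 - 1*903 = -158 - 903 = -1061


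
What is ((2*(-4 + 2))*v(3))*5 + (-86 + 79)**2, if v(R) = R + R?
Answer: -71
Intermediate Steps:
v(R) = 2*R
((2*(-4 + 2))*v(3))*5 + (-86 + 79)**2 = ((2*(-4 + 2))*(2*3))*5 + (-86 + 79)**2 = ((2*(-2))*6)*5 + (-7)**2 = -4*6*5 + 49 = -24*5 + 49 = -120 + 49 = -71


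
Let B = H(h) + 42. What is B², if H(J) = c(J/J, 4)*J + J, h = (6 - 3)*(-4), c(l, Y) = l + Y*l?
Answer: 900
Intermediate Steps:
h = -12 (h = 3*(-4) = -12)
H(J) = 6*J (H(J) = ((J/J)*(1 + 4))*J + J = (1*5)*J + J = 5*J + J = 6*J)
B = -30 (B = 6*(-12) + 42 = -72 + 42 = -30)
B² = (-30)² = 900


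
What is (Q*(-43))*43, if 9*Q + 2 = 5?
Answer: -1849/3 ≈ -616.33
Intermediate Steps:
Q = ⅓ (Q = -2/9 + (⅑)*5 = -2/9 + 5/9 = ⅓ ≈ 0.33333)
(Q*(-43))*43 = ((⅓)*(-43))*43 = -43/3*43 = -1849/3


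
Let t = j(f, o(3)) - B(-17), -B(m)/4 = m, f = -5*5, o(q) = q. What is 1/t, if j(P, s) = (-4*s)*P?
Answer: 1/232 ≈ 0.0043103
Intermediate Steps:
f = -25
B(m) = -4*m
j(P, s) = -4*P*s
t = 232 (t = -4*(-25)*3 - (-4)*(-17) = 300 - 1*68 = 300 - 68 = 232)
1/t = 1/232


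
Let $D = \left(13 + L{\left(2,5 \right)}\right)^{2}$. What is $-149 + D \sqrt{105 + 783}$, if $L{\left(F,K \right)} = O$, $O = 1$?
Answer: $-149 + 392 \sqrt{222} \approx 5691.7$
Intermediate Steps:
$L{\left(F,K \right)} = 1$
$D = 196$ ($D = \left(13 + 1\right)^{2} = 14^{2} = 196$)
$-149 + D \sqrt{105 + 783} = -149 + 196 \sqrt{105 + 783} = -149 + 196 \sqrt{888} = -149 + 196 \cdot 2 \sqrt{222} = -149 + 392 \sqrt{222}$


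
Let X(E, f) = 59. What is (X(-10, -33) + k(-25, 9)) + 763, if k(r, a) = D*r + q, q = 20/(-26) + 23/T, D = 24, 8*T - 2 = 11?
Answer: 3060/13 ≈ 235.38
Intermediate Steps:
T = 13/8 (T = 1/4 + (1/8)*11 = 1/4 + 11/8 = 13/8 ≈ 1.6250)
q = 174/13 (q = 20/(-26) + 23/(13/8) = 20*(-1/26) + 23*(8/13) = -10/13 + 184/13 = 174/13 ≈ 13.385)
k(r, a) = 174/13 + 24*r (k(r, a) = 24*r + 174/13 = 174/13 + 24*r)
(X(-10, -33) + k(-25, 9)) + 763 = (59 + (174/13 + 24*(-25))) + 763 = (59 + (174/13 - 600)) + 763 = (59 - 7626/13) + 763 = -6859/13 + 763 = 3060/13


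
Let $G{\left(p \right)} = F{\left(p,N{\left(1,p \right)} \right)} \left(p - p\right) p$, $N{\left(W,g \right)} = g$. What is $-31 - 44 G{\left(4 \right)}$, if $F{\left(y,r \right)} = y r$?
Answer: $-31$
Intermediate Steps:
$F{\left(y,r \right)} = r y$
$G{\left(p \right)} = 0$ ($G{\left(p \right)} = p p \left(p - p\right) p = p^{2} \cdot 0 p = 0 p = 0$)
$-31 - 44 G{\left(4 \right)} = -31 - 0 = -31 + 0 = -31$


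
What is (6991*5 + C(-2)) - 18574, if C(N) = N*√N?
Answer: 16381 - 2*I*√2 ≈ 16381.0 - 2.8284*I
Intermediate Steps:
C(N) = N^(3/2)
(6991*5 + C(-2)) - 18574 = (6991*5 + (-2)^(3/2)) - 18574 = (34955 - 2*I*√2) - 18574 = 16381 - 2*I*√2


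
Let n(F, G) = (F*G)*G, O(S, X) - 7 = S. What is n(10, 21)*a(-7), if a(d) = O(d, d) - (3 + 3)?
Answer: -26460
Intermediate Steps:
O(S, X) = 7 + S
n(F, G) = F*G²
a(d) = 1 + d (a(d) = (7 + d) - (3 + 3) = (7 + d) - 1*6 = (7 + d) - 6 = 1 + d)
n(10, 21)*a(-7) = (10*21²)*(1 - 7) = (10*441)*(-6) = 4410*(-6) = -26460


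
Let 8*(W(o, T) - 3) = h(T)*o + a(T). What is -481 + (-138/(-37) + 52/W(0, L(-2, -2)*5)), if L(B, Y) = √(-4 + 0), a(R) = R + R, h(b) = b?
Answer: -1054111/2257 - 520*I/61 ≈ -467.04 - 8.5246*I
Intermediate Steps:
a(R) = 2*R
L(B, Y) = 2*I (L(B, Y) = √(-4) = 2*I)
W(o, T) = 3 + T/4 + T*o/8 (W(o, T) = 3 + (T*o + 2*T)/8 = 3 + (2*T + T*o)/8 = 3 + (T/4 + T*o/8) = 3 + T/4 + T*o/8)
-481 + (-138/(-37) + 52/W(0, L(-2, -2)*5)) = -481 + (-138/(-37) + 52/(3 + ((2*I)*5)/4 + (⅛)*((2*I)*5)*0)) = -481 + (-138*(-1/37) + 52/(3 + (10*I)/4 + (⅛)*(10*I)*0)) = -481 + (138/37 + 52/(3 + 5*I/2 + 0)) = -481 + (138/37 + 52/(3 + 5*I/2)) = -481 + (138/37 + 52*(4*(3 - 5*I/2)/61)) = -481 + (138/37 + 208*(3 - 5*I/2)/61) = -17659/37 + 208*(3 - 5*I/2)/61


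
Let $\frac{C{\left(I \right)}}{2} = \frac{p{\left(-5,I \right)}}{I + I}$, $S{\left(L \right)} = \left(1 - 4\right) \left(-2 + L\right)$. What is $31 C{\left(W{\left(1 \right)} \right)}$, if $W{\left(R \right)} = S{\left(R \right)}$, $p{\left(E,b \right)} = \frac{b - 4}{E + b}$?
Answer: $\frac{31}{6} \approx 5.1667$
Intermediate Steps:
$p{\left(E,b \right)} = \frac{-4 + b}{E + b}$
$S{\left(L \right)} = 6 - 3 L$ ($S{\left(L \right)} = - 3 \left(-2 + L\right) = 6 - 3 L$)
$W{\left(R \right)} = 6 - 3 R$
$C{\left(I \right)} = \frac{-4 + I}{I \left(-5 + I\right)}$ ($C{\left(I \right)} = 2 \frac{\frac{1}{-5 + I} \left(-4 + I\right)}{I + I} = 2 \frac{\frac{1}{-5 + I} \left(-4 + I\right)}{2 I} = 2 \frac{1}{2 I} \frac{-4 + I}{-5 + I} = 2 \frac{-4 + I}{2 I \left(-5 + I\right)} = \frac{-4 + I}{I \left(-5 + I\right)}$)
$31 C{\left(W{\left(1 \right)} \right)} = 31 \frac{-4 + \left(6 - 3\right)}{\left(6 - 3\right) \left(-5 + \left(6 - 3\right)\right)} = 31 \frac{-4 + 3}{3 \left(-5 + 3\right)} = 31 \cdot \frac{1}{3} \frac{1}{-2} \left(-1\right) = 31 \cdot \frac{1}{3} \left(- \frac{1}{2}\right) \left(-1\right) = 31 \cdot \frac{1}{6} = \frac{31}{6}$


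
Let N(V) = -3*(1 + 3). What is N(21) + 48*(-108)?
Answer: -5196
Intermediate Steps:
N(V) = -12 (N(V) = -3*4 = -12)
N(21) + 48*(-108) = -12 + 48*(-108) = -12 - 5184 = -5196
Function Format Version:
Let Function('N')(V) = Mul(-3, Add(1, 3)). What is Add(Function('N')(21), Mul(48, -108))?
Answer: -5196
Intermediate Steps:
Function('N')(V) = -12 (Function('N')(V) = Mul(-3, 4) = -12)
Add(Function('N')(21), Mul(48, -108)) = Add(-12, Mul(48, -108)) = Add(-12, -5184) = -5196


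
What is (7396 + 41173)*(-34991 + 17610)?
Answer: -844177789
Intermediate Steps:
(7396 + 41173)*(-34991 + 17610) = 48569*(-17381) = -844177789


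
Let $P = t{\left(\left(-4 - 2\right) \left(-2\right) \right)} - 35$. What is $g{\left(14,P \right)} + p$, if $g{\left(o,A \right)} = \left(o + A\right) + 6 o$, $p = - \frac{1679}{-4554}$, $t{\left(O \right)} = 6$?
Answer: $\frac{13735}{198} \approx 69.369$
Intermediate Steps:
$P = -29$ ($P = 6 - 35 = -29$)
$p = \frac{73}{198}$ ($p = \left(-1679\right) \left(- \frac{1}{4554}\right) = \frac{73}{198} \approx 0.36869$)
$g{\left(o,A \right)} = A + 7 o$ ($g{\left(o,A \right)} = \left(A + o\right) + 6 o = A + 7 o$)
$g{\left(14,P \right)} + p = \left(-29 + 7 \cdot 14\right) + \frac{73}{198} = \left(-29 + 98\right) + \frac{73}{198} = 69 + \frac{73}{198} = \frac{13735}{198}$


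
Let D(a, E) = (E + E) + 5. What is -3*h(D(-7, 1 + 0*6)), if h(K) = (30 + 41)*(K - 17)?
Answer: 2130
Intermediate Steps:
D(a, E) = 5 + 2*E (D(a, E) = 2*E + 5 = 5 + 2*E)
h(K) = -1207 + 71*K (h(K) = 71*(-17 + K) = -1207 + 71*K)
-3*h(D(-7, 1 + 0*6)) = -3*(-1207 + 71*(5 + 2*(1 + 0*6))) = -3*(-1207 + 71*(5 + 2*(1 + 0))) = -3*(-1207 + 71*(5 + 2*1)) = -3*(-1207 + 71*(5 + 2)) = -3*(-1207 + 71*7) = -3*(-1207 + 497) = -3*(-710) = 2130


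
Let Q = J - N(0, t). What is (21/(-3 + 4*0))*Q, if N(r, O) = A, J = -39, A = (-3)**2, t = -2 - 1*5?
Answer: 336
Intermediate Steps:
t = -7 (t = -2 - 5 = -7)
A = 9
N(r, O) = 9
Q = -48 (Q = -39 - 1*9 = -39 - 9 = -48)
(21/(-3 + 4*0))*Q = (21/(-3 + 4*0))*(-48) = (21/(-3 + 0))*(-48) = (21/(-3))*(-48) = (21*(-1/3))*(-48) = -7*(-48) = 336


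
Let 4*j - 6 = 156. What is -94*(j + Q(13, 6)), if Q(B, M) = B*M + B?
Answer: -12361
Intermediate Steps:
Q(B, M) = B + B*M
j = 81/2 (j = 3/2 + (1/4)*156 = 3/2 + 39 = 81/2 ≈ 40.500)
-94*(j + Q(13, 6)) = -94*(81/2 + 13*(1 + 6)) = -94*(81/2 + 13*7) = -94*(81/2 + 91) = -94*263/2 = -12361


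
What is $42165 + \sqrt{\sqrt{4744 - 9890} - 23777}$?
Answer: $42165 + \sqrt{-23777 + i \sqrt{5146}} \approx 42165.0 + 154.2 i$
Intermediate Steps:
$42165 + \sqrt{\sqrt{4744 - 9890} - 23777} = 42165 + \sqrt{\sqrt{-5146} - 23777} = 42165 + \sqrt{i \sqrt{5146} - 23777} = 42165 + \sqrt{-23777 + i \sqrt{5146}}$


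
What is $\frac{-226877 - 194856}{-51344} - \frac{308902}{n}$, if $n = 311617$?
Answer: $\frac{115558907973}{15999663248} \approx 7.2226$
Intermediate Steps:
$\frac{-226877 - 194856}{-51344} - \frac{308902}{n} = \frac{-226877 - 194856}{-51344} - \frac{308902}{311617} = \left(-226877 - 194856\right) \left(- \frac{1}{51344}\right) - \frac{308902}{311617} = \left(-421733\right) \left(- \frac{1}{51344}\right) - \frac{308902}{311617} = \frac{421733}{51344} - \frac{308902}{311617} = \frac{115558907973}{15999663248}$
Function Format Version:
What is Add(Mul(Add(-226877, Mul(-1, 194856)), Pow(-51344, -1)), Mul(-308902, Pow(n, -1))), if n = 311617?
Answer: Rational(115558907973, 15999663248) ≈ 7.2226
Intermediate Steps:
Add(Mul(Add(-226877, Mul(-1, 194856)), Pow(-51344, -1)), Mul(-308902, Pow(n, -1))) = Add(Mul(Add(-226877, Mul(-1, 194856)), Pow(-51344, -1)), Mul(-308902, Pow(311617, -1))) = Add(Mul(Add(-226877, -194856), Rational(-1, 51344)), Mul(-308902, Rational(1, 311617))) = Add(Mul(-421733, Rational(-1, 51344)), Rational(-308902, 311617)) = Add(Rational(421733, 51344), Rational(-308902, 311617)) = Rational(115558907973, 15999663248)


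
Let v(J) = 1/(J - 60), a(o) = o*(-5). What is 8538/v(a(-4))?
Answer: -341520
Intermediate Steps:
a(o) = -5*o
v(J) = 1/(-60 + J)
8538/v(a(-4)) = 8538/(1/(-60 - 5*(-4))) = 8538/(1/(-60 + 20)) = 8538/(1/(-40)) = 8538/(-1/40) = 8538*(-40) = -341520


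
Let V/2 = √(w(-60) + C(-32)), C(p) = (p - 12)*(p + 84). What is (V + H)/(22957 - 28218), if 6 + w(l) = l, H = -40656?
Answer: 40656/5261 - 2*I*√2354/5261 ≈ 7.7278 - 0.018444*I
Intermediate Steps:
w(l) = -6 + l
C(p) = (-12 + p)*(84 + p)
V = 2*I*√2354 (V = 2*√((-6 - 60) + (-1008 + (-32)² + 72*(-32))) = 2*√(-66 + (-1008 + 1024 - 2304)) = 2*√(-66 - 2288) = 2*√(-2354) = 2*(I*√2354) = 2*I*√2354 ≈ 97.036*I)
(V + H)/(22957 - 28218) = (2*I*√2354 - 40656)/(22957 - 28218) = (-40656 + 2*I*√2354)/(-5261) = (-40656 + 2*I*√2354)*(-1/5261) = 40656/5261 - 2*I*√2354/5261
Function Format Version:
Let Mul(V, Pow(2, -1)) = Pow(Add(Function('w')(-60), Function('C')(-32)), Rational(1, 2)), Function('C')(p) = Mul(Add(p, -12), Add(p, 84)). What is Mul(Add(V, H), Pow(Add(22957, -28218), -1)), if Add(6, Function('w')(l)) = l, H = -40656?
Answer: Add(Rational(40656, 5261), Mul(Rational(-2, 5261), I, Pow(2354, Rational(1, 2)))) ≈ Add(7.7278, Mul(-0.018444, I))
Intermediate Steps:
Function('w')(l) = Add(-6, l)
Function('C')(p) = Mul(Add(-12, p), Add(84, p))
V = Mul(2, I, Pow(2354, Rational(1, 2))) (V = Mul(2, Pow(Add(Add(-6, -60), Add(-1008, Pow(-32, 2), Mul(72, -32))), Rational(1, 2))) = Mul(2, Pow(Add(-66, Add(-1008, 1024, -2304)), Rational(1, 2))) = Mul(2, Pow(Add(-66, -2288), Rational(1, 2))) = Mul(2, Pow(-2354, Rational(1, 2))) = Mul(2, Mul(I, Pow(2354, Rational(1, 2)))) = Mul(2, I, Pow(2354, Rational(1, 2))) ≈ Mul(97.036, I))
Mul(Add(V, H), Pow(Add(22957, -28218), -1)) = Mul(Add(Mul(2, I, Pow(2354, Rational(1, 2))), -40656), Pow(Add(22957, -28218), -1)) = Mul(Add(-40656, Mul(2, I, Pow(2354, Rational(1, 2)))), Pow(-5261, -1)) = Mul(Add(-40656, Mul(2, I, Pow(2354, Rational(1, 2)))), Rational(-1, 5261)) = Add(Rational(40656, 5261), Mul(Rational(-2, 5261), I, Pow(2354, Rational(1, 2))))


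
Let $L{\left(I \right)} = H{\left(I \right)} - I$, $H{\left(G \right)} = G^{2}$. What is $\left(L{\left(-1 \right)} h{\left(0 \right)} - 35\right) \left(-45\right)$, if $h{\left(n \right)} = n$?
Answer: $1575$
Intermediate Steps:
$L{\left(I \right)} = I^{2} - I$
$\left(L{\left(-1 \right)} h{\left(0 \right)} - 35\right) \left(-45\right) = \left(- (-1 - 1) 0 - 35\right) \left(-45\right) = \left(\left(-1\right) \left(-2\right) 0 - 35\right) \left(-45\right) = \left(2 \cdot 0 - 35\right) \left(-45\right) = \left(0 - 35\right) \left(-45\right) = \left(-35\right) \left(-45\right) = 1575$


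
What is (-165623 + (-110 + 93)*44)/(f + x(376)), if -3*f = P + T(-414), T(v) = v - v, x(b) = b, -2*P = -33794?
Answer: 499113/15769 ≈ 31.652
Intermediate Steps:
P = 16897 (P = -½*(-33794) = 16897)
T(v) = 0
f = -16897/3 (f = -(16897 + 0)/3 = -⅓*16897 = -16897/3 ≈ -5632.3)
(-165623 + (-110 + 93)*44)/(f + x(376)) = (-165623 + (-110 + 93)*44)/(-16897/3 + 376) = (-165623 - 17*44)/(-15769/3) = (-165623 - 748)*(-3/15769) = -166371*(-3/15769) = 499113/15769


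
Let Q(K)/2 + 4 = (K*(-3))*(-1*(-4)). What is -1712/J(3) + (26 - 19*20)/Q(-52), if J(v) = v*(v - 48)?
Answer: 207509/16740 ≈ 12.396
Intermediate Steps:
J(v) = v*(-48 + v)
Q(K) = -8 - 24*K (Q(K) = -8 + 2*((K*(-3))*(-1*(-4))) = -8 + 2*(-3*K*4) = -8 + 2*(-12*K) = -8 - 24*K)
-1712/J(3) + (26 - 19*20)/Q(-52) = -1712*1/(3*(-48 + 3)) + (26 - 19*20)/(-8 - 24*(-52)) = -1712/(3*(-45)) + (26 - 380)/(-8 + 1248) = -1712/(-135) - 354/1240 = -1712*(-1/135) - 354*1/1240 = 1712/135 - 177/620 = 207509/16740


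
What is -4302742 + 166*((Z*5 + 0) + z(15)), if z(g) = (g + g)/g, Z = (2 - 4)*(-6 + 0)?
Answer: -4292450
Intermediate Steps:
Z = 12 (Z = -2*(-6) = 12)
z(g) = 2 (z(g) = (2*g)/g = 2)
-4302742 + 166*((Z*5 + 0) + z(15)) = -4302742 + 166*((12*5 + 0) + 2) = -4302742 + 166*((60 + 0) + 2) = -4302742 + 166*(60 + 2) = -4302742 + 166*62 = -4302742 + 10292 = -4292450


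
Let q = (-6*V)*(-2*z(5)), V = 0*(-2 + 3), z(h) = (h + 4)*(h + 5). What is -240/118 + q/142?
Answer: -120/59 ≈ -2.0339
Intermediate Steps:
z(h) = (4 + h)*(5 + h)
V = 0 (V = 0*1 = 0)
q = 0 (q = (-6*0)*(-2*(20 + 5² + 9*5)) = 0*(-2*(20 + 25 + 45)) = 0*(-2*90) = 0*(-180) = 0)
-240/118 + q/142 = -240/118 + 0/142 = -240*1/118 + 0*(1/142) = -120/59 + 0 = -120/59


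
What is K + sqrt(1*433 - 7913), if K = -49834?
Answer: -49834 + 2*I*sqrt(1870) ≈ -49834.0 + 86.487*I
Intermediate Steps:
K + sqrt(1*433 - 7913) = -49834 + sqrt(1*433 - 7913) = -49834 + sqrt(433 - 7913) = -49834 + sqrt(-7480) = -49834 + 2*I*sqrt(1870)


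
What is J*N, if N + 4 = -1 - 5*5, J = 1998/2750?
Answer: -5994/275 ≈ -21.796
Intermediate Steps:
J = 999/1375 (J = 1998*(1/2750) = 999/1375 ≈ 0.72655)
N = -30 (N = -4 + (-1 - 5*5) = -4 + (-1 - 25) = -4 - 26 = -30)
J*N = (999/1375)*(-30) = -5994/275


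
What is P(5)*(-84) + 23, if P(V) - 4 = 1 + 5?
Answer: -817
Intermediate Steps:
P(V) = 10 (P(V) = 4 + (1 + 5) = 4 + 6 = 10)
P(5)*(-84) + 23 = 10*(-84) + 23 = -840 + 23 = -817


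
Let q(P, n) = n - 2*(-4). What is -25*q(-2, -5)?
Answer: -75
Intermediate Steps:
q(P, n) = 8 + n (q(P, n) = n + 8 = 8 + n)
-25*q(-2, -5) = -25*(8 - 5) = -25*3 = -75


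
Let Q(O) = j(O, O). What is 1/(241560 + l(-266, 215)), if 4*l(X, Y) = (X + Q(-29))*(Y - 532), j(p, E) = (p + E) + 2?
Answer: 2/534157 ≈ 3.7442e-6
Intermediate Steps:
j(p, E) = 2 + E + p (j(p, E) = (E + p) + 2 = 2 + E + p)
Q(O) = 2 + 2*O (Q(O) = 2 + O + O = 2 + 2*O)
l(X, Y) = (-532 + Y)*(-56 + X)/4 (l(X, Y) = ((X + (2 + 2*(-29)))*(Y - 532))/4 = ((X + (2 - 58))*(-532 + Y))/4 = ((X - 56)*(-532 + Y))/4 = ((-56 + X)*(-532 + Y))/4 = ((-532 + Y)*(-56 + X))/4 = (-532 + Y)*(-56 + X)/4)
1/(241560 + l(-266, 215)) = 1/(241560 + (7448 - 133*(-266) - 14*215 + (¼)*(-266)*215)) = 1/(241560 + (7448 + 35378 - 3010 - 28595/2)) = 1/(241560 + 51037/2) = 1/(534157/2) = 2/534157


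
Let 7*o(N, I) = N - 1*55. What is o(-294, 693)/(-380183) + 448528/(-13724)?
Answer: -6349224759/194273513 ≈ -32.682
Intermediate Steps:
o(N, I) = -55/7 + N/7 (o(N, I) = (N - 1*55)/7 = (N - 55)/7 = (-55 + N)/7 = -55/7 + N/7)
o(-294, 693)/(-380183) + 448528/(-13724) = (-55/7 + (1/7)*(-294))/(-380183) + 448528/(-13724) = (-55/7 - 42)*(-1/380183) + 448528*(-1/13724) = -349/7*(-1/380183) - 112132/3431 = 349/2661281 - 112132/3431 = -6349224759/194273513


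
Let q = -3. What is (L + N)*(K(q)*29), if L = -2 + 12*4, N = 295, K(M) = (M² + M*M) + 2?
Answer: 197780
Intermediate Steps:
K(M) = 2 + 2*M² (K(M) = (M² + M²) + 2 = 2*M² + 2 = 2 + 2*M²)
L = 46 (L = -2 + 48 = 46)
(L + N)*(K(q)*29) = (46 + 295)*((2 + 2*(-3)²)*29) = 341*((2 + 2*9)*29) = 341*((2 + 18)*29) = 341*(20*29) = 341*580 = 197780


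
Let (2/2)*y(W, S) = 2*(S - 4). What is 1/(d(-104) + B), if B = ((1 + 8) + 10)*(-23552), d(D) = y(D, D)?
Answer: -1/447704 ≈ -2.2336e-6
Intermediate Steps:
y(W, S) = -8 + 2*S (y(W, S) = 2*(S - 4) = 2*(-4 + S) = -8 + 2*S)
d(D) = -8 + 2*D
B = -447488 (B = (9 + 10)*(-23552) = 19*(-23552) = -447488)
1/(d(-104) + B) = 1/((-8 + 2*(-104)) - 447488) = 1/((-8 - 208) - 447488) = 1/(-216 - 447488) = 1/(-447704) = -1/447704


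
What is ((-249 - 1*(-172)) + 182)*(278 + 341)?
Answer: 64995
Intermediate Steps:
((-249 - 1*(-172)) + 182)*(278 + 341) = ((-249 + 172) + 182)*619 = (-77 + 182)*619 = 105*619 = 64995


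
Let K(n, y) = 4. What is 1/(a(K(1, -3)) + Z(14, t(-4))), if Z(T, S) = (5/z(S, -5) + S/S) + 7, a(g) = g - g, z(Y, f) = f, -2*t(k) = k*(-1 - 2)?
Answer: 1/7 ≈ 0.14286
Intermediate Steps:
t(k) = 3*k/2 (t(k) = -k*(-1 - 2)/2 = -k*(-3)/2 = -(-3)*k/2 = 3*k/2)
a(g) = 0
Z(T, S) = 7 (Z(T, S) = (5/(-5) + S/S) + 7 = (5*(-1/5) + 1) + 7 = (-1 + 1) + 7 = 0 + 7 = 7)
1/(a(K(1, -3)) + Z(14, t(-4))) = 1/(0 + 7) = 1/7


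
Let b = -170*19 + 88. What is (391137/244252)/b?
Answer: -391137/767439784 ≈ -0.00050966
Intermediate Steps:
b = -3142 (b = -3230 + 88 = -3142)
(391137/244252)/b = (391137/244252)/(-3142) = (391137*(1/244252))*(-1/3142) = (391137/244252)*(-1/3142) = -391137/767439784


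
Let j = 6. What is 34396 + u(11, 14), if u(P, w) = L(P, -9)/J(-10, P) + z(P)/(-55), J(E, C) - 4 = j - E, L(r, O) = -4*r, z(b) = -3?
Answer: 1891662/55 ≈ 34394.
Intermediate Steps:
J(E, C) = 10 - E (J(E, C) = 4 + (6 - E) = 10 - E)
u(P, w) = 3/55 - P/5 (u(P, w) = (-4*P)/(10 - 1*(-10)) - 3/(-55) = (-4*P)/(10 + 10) - 3*(-1/55) = -4*P/20 + 3/55 = -4*P*(1/20) + 3/55 = -P/5 + 3/55 = 3/55 - P/5)
34396 + u(11, 14) = 34396 + (3/55 - ⅕*11) = 34396 + (3/55 - 11/5) = 34396 - 118/55 = 1891662/55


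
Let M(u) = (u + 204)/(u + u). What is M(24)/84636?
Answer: 19/338544 ≈ 5.6123e-5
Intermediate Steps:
M(u) = (204 + u)/(2*u) (M(u) = (204 + u)/((2*u)) = (204 + u)*(1/(2*u)) = (204 + u)/(2*u))
M(24)/84636 = ((½)*(204 + 24)/24)/84636 = ((½)*(1/24)*228)*(1/84636) = (19/4)*(1/84636) = 19/338544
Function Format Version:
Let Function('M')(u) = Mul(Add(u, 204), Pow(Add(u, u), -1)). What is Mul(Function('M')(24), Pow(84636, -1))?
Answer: Rational(19, 338544) ≈ 5.6123e-5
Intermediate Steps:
Function('M')(u) = Mul(Rational(1, 2), Pow(u, -1), Add(204, u)) (Function('M')(u) = Mul(Add(204, u), Pow(Mul(2, u), -1)) = Mul(Add(204, u), Mul(Rational(1, 2), Pow(u, -1))) = Mul(Rational(1, 2), Pow(u, -1), Add(204, u)))
Mul(Function('M')(24), Pow(84636, -1)) = Mul(Mul(Rational(1, 2), Pow(24, -1), Add(204, 24)), Pow(84636, -1)) = Mul(Mul(Rational(1, 2), Rational(1, 24), 228), Rational(1, 84636)) = Mul(Rational(19, 4), Rational(1, 84636)) = Rational(19, 338544)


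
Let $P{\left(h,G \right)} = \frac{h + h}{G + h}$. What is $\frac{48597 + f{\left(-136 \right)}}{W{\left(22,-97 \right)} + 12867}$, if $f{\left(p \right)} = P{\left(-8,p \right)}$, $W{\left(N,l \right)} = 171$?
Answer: $\frac{218687}{58671} \approx 3.7273$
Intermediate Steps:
$P{\left(h,G \right)} = \frac{2 h}{G + h}$
$f{\left(p \right)} = - \frac{16}{-8 + p}$ ($f{\left(p \right)} = 2 \left(-8\right) \frac{1}{p - 8} = 2 \left(-8\right) \frac{1}{-8 + p} = - \frac{16}{-8 + p}$)
$\frac{48597 + f{\left(-136 \right)}}{W{\left(22,-97 \right)} + 12867} = \frac{48597 - \frac{16}{-8 - 136}}{171 + 12867} = \frac{48597 - \frac{16}{-144}}{13038} = \left(48597 - - \frac{1}{9}\right) \frac{1}{13038} = \left(48597 + \frac{1}{9}\right) \frac{1}{13038} = \frac{437374}{9} \cdot \frac{1}{13038} = \frac{218687}{58671}$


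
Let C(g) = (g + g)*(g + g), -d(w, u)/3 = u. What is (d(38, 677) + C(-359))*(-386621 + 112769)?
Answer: -140621085036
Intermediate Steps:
d(w, u) = -3*u
C(g) = 4*g² (C(g) = (2*g)*(2*g) = 4*g²)
(d(38, 677) + C(-359))*(-386621 + 112769) = (-3*677 + 4*(-359)²)*(-386621 + 112769) = (-2031 + 4*128881)*(-273852) = (-2031 + 515524)*(-273852) = 513493*(-273852) = -140621085036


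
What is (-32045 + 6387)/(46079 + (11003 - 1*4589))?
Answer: -25658/52493 ≈ -0.48879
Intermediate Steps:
(-32045 + 6387)/(46079 + (11003 - 1*4589)) = -25658/(46079 + (11003 - 4589)) = -25658/(46079 + 6414) = -25658/52493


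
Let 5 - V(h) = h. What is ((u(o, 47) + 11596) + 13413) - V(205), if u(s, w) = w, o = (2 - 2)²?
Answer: 25256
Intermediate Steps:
o = 0 (o = 0² = 0)
V(h) = 5 - h
((u(o, 47) + 11596) + 13413) - V(205) = ((47 + 11596) + 13413) - (5 - 1*205) = (11643 + 13413) - (5 - 205) = 25056 - 1*(-200) = 25056 + 200 = 25256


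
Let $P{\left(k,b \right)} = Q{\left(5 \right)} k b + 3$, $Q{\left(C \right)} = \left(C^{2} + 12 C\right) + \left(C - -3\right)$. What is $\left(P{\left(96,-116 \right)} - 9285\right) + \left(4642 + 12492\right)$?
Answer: $-1027796$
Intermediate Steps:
$Q{\left(C \right)} = 3 + C^{2} + 13 C$ ($Q{\left(C \right)} = \left(C^{2} + 12 C\right) + \left(C + 3\right) = \left(C^{2} + 12 C\right) + \left(3 + C\right) = 3 + C^{2} + 13 C$)
$P{\left(k,b \right)} = 3 + 93 b k$ ($P{\left(k,b \right)} = \left(3 + 5^{2} + 13 \cdot 5\right) k b + 3 = \left(3 + 25 + 65\right) k b + 3 = 93 k b + 3 = 93 b k + 3 = 3 + 93 b k$)
$\left(P{\left(96,-116 \right)} - 9285\right) + \left(4642 + 12492\right) = \left(\left(3 + 93 \left(-116\right) 96\right) - 9285\right) + \left(4642 + 12492\right) = \left(\left(3 - 1035648\right) - 9285\right) + 17134 = \left(-1035645 - 9285\right) + 17134 = -1044930 + 17134 = -1027796$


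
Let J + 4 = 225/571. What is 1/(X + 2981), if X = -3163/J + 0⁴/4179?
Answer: 2059/7943952 ≈ 0.00025919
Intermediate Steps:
J = -2059/571 (J = -4 + 225/571 = -2059/571 ≈ -3.6060)
X = 1806073/2059 (X = -3163/(-2059/571) + 0⁴/4179 = -3163*(-571/2059) + 0*(1/4179) = 1806073/2059 + 0 = 1806073/2059 ≈ 877.16)
1/(X + 2981) = 1/(1806073/2059 + 2981) = 1/(7943952/2059) = 2059/7943952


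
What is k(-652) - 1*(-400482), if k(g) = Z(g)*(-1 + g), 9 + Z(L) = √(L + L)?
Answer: 406359 - 1306*I*√326 ≈ 4.0636e+5 - 23580.0*I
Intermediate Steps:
Z(L) = -9 + √2*√L (Z(L) = -9 + √(L + L) = -9 + √(2*L) = -9 + √2*√L)
k(g) = (-1 + g)*(-9 + √2*√g) (k(g) = (-9 + √2*√g)*(-1 + g) = (-1 + g)*(-9 + √2*√g))
k(-652) - 1*(-400482) = (-1 - 652)*(-9 + √2*√(-652)) - 1*(-400482) = -653*(-9 + √2*(2*I*√163)) + 400482 = -653*(-9 + 2*I*√326) + 400482 = (5877 - 1306*I*√326) + 400482 = 406359 - 1306*I*√326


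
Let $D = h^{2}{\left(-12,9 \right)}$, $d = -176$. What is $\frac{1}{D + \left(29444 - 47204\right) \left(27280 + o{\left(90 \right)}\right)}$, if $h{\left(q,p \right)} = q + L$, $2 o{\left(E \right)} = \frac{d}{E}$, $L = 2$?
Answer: $- \frac{3}{1453426004} \approx -2.0641 \cdot 10^{-9}$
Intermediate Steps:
$o{\left(E \right)} = - \frac{88}{E}$ ($o{\left(E \right)} = \frac{\left(-176\right) \frac{1}{E}}{2} = - \frac{88}{E}$)
$h{\left(q,p \right)} = 2 + q$ ($h{\left(q,p \right)} = q + 2 = 2 + q$)
$D = 100$ ($D = \left(2 - 12\right)^{2} = \left(-10\right)^{2} = 100$)
$\frac{1}{D + \left(29444 - 47204\right) \left(27280 + o{\left(90 \right)}\right)} = \frac{1}{100 + \left(29444 - 47204\right) \left(27280 - \frac{88}{90}\right)} = \frac{1}{100 - 17760 \left(27280 - \frac{44}{45}\right)} = \frac{1}{100 - \frac{1453426304}{3}} = \frac{1}{- \frac{1453426004}{3}} = - \frac{3}{1453426004}$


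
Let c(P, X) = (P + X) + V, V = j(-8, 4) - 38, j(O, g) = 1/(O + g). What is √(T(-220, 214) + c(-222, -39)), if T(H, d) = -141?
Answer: I*√1761/2 ≈ 20.982*I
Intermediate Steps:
V = -153/4 (V = 1/(-8 + 4) - 38 = 1/(-4) - 38 = -¼ - 38 = -153/4 ≈ -38.250)
c(P, X) = -153/4 + P + X (c(P, X) = (P + X) - 153/4 = -153/4 + P + X)
√(T(-220, 214) + c(-222, -39)) = √(-141 + (-153/4 - 222 - 39)) = √(-141 - 1197/4) = √(-1761/4) = I*√1761/2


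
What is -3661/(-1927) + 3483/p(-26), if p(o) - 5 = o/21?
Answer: 141235780/152233 ≈ 927.76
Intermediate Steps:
p(o) = 5 + o/21
-3661/(-1927) + 3483/p(-26) = -3661/(-1927) + 3483/(5 + (1/21)*(-26)) = -3661*(-1/1927) + 3483/(5 - 26/21) = 3661/1927 + 3483/(79/21) = 3661/1927 + 3483*(21/79) = 3661/1927 + 73143/79 = 141235780/152233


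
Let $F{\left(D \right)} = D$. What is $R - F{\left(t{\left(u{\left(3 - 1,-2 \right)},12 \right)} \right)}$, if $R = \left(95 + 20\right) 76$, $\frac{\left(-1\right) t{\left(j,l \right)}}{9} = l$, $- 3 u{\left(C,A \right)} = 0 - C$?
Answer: $8848$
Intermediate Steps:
$u{\left(C,A \right)} = \frac{C}{3}$ ($u{\left(C,A \right)} = - \frac{0 - C}{3} = - \frac{\left(-1\right) C}{3} = \frac{C}{3}$)
$t{\left(j,l \right)} = - 9 l$
$R = 8740$ ($R = 115 \cdot 76 = 8740$)
$R - F{\left(t{\left(u{\left(3 - 1,-2 \right)},12 \right)} \right)} = 8740 - \left(-9\right) 12 = 8740 - -108 = 8740 + 108 = 8848$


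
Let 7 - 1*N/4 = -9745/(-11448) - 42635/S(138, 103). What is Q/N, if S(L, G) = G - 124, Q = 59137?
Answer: -1184750658/162202423 ≈ -7.3041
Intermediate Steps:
S(L, G) = -124 + G
N = -162202423/20034 (N = 28 - 4*(-9745/(-11448) - 42635/(-124 + 103)) = 28 - 4*(-9745*(-1/11448) - 42635/(-21)) = 28 - 4*(9745/11448 - 42635*(-1/21)) = 28 - 4*(9745/11448 + 42635/21) = 28 - 4*162763375/80136 = 28 - 162763375/20034 = -162202423/20034 ≈ -8096.4)
Q/N = 59137/(-162202423/20034) = 59137*(-20034/162202423) = -1184750658/162202423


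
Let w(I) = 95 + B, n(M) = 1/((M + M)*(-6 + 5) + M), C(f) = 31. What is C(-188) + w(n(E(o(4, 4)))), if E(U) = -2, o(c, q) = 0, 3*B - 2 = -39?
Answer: 341/3 ≈ 113.67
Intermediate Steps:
B = -37/3 (B = ⅔ + (⅓)*(-39) = ⅔ - 13 = -37/3 ≈ -12.333)
n(M) = -1/M (n(M) = 1/((2*M)*(-1) + M) = 1/(-2*M + M) = 1/(-M) = -1/M)
w(I) = 248/3 (w(I) = 95 - 37/3 = 248/3)
C(-188) + w(n(E(o(4, 4)))) = 31 + 248/3 = 341/3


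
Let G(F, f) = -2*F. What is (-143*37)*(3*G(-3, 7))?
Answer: -95238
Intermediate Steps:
(-143*37)*(3*G(-3, 7)) = (-143*37)*(3*(-2*(-3))) = -15873*6 = -5291*18 = -95238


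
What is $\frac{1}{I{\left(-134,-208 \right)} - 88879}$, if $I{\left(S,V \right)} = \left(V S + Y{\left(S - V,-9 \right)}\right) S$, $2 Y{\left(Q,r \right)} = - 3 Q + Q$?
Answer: $- \frac{1}{3813811} \approx -2.6221 \cdot 10^{-7}$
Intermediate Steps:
$Y{\left(Q,r \right)} = - Q$ ($Y{\left(Q,r \right)} = \frac{- 3 Q + Q}{2} = \frac{\left(-2\right) Q}{2} = - Q$)
$I{\left(S,V \right)} = S \left(V - S + S V\right)$ ($I{\left(S,V \right)} = \left(V S - \left(S - V\right)\right) S = \left(S V - \left(S - V\right)\right) S = \left(V - S + S V\right) S = S \left(V - S + S V\right)$)
$\frac{1}{I{\left(-134,-208 \right)} - 88879} = \frac{1}{- 134 \left(-208 - -134 - -27872\right) - 88879} = \frac{1}{- 134 \left(-208 + 134 + 27872\right) - 88879} = \frac{1}{\left(-134\right) 27798 - 88879} = \frac{1}{-3724932 - 88879} = \frac{1}{-3813811} = - \frac{1}{3813811}$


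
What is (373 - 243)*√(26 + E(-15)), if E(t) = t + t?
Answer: 260*I ≈ 260.0*I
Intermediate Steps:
E(t) = 2*t
(373 - 243)*√(26 + E(-15)) = (373 - 243)*√(26 + 2*(-15)) = 130*√(26 - 30) = 130*√(-4) = 130*(2*I) = 260*I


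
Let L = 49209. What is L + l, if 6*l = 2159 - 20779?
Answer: 138317/3 ≈ 46106.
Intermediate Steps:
l = -9310/3 (l = (2159 - 20779)/6 = (1/6)*(-18620) = -9310/3 ≈ -3103.3)
L + l = 49209 - 9310/3 = 138317/3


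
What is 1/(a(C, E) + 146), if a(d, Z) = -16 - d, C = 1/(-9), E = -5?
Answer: 9/1171 ≈ 0.0076857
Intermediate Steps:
C = -⅑ ≈ -0.11111
1/(a(C, E) + 146) = 1/((-16 - 1*(-⅑)) + 146) = 1/((-16 + ⅑) + 146) = 1/(-143/9 + 146) = 1/(1171/9) = 9/1171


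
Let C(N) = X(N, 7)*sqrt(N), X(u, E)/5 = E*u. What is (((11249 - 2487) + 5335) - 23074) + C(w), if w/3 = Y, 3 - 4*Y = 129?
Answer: -8977 - 19845*I*sqrt(42)/4 ≈ -8977.0 - 32153.0*I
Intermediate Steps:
Y = -63/2 (Y = 3/4 - 1/4*129 = 3/4 - 129/4 = -63/2 ≈ -31.500)
w = -189/2 (w = 3*(-63/2) = -189/2 ≈ -94.500)
X(u, E) = 5*E*u (X(u, E) = 5*(E*u) = 5*E*u)
C(N) = 35*N**(3/2) (C(N) = (5*7*N)*sqrt(N) = (35*N)*sqrt(N) = 35*N**(3/2))
(((11249 - 2487) + 5335) - 23074) + C(w) = (((11249 - 2487) + 5335) - 23074) + 35*(-189/2)**(3/2) = ((8762 + 5335) - 23074) + 35*(-567*I*sqrt(42)/4) = (14097 - 23074) - 19845*I*sqrt(42)/4 = -8977 - 19845*I*sqrt(42)/4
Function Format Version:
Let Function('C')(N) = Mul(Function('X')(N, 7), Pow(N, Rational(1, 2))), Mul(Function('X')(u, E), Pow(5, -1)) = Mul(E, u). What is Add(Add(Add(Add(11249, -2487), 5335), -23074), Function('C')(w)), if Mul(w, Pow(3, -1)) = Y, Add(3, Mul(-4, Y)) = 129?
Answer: Add(-8977, Mul(Rational(-19845, 4), I, Pow(42, Rational(1, 2)))) ≈ Add(-8977.0, Mul(-32153., I))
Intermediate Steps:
Y = Rational(-63, 2) (Y = Add(Rational(3, 4), Mul(Rational(-1, 4), 129)) = Add(Rational(3, 4), Rational(-129, 4)) = Rational(-63, 2) ≈ -31.500)
w = Rational(-189, 2) (w = Mul(3, Rational(-63, 2)) = Rational(-189, 2) ≈ -94.500)
Function('X')(u, E) = Mul(5, E, u) (Function('X')(u, E) = Mul(5, Mul(E, u)) = Mul(5, E, u))
Function('C')(N) = Mul(35, Pow(N, Rational(3, 2))) (Function('C')(N) = Mul(Mul(5, 7, N), Pow(N, Rational(1, 2))) = Mul(Mul(35, N), Pow(N, Rational(1, 2))) = Mul(35, Pow(N, Rational(3, 2))))
Add(Add(Add(Add(11249, -2487), 5335), -23074), Function('C')(w)) = Add(Add(Add(Add(11249, -2487), 5335), -23074), Mul(35, Pow(Rational(-189, 2), Rational(3, 2)))) = Add(Add(Add(8762, 5335), -23074), Mul(35, Mul(Rational(-567, 4), I, Pow(42, Rational(1, 2))))) = Add(Add(14097, -23074), Mul(Rational(-19845, 4), I, Pow(42, Rational(1, 2)))) = Add(-8977, Mul(Rational(-19845, 4), I, Pow(42, Rational(1, 2))))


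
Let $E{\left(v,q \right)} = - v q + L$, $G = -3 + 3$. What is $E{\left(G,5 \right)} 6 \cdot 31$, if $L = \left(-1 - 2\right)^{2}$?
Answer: $1674$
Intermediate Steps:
$L = 9$ ($L = \left(-3\right)^{2} = 9$)
$G = 0$
$E{\left(v,q \right)} = 9 - q v$ ($E{\left(v,q \right)} = - v q + 9 = - q v + 9 = 9 - q v$)
$E{\left(G,5 \right)} 6 \cdot 31 = \left(9 - 5 \cdot 0\right) 6 \cdot 31 = \left(9 + 0\right) 6 \cdot 31 = 9 \cdot 6 \cdot 31 = 54 \cdot 31 = 1674$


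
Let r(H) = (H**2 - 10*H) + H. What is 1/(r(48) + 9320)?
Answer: 1/11192 ≈ 8.9350e-5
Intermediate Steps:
r(H) = H**2 - 9*H
1/(r(48) + 9320) = 1/(48*(-9 + 48) + 9320) = 1/(48*39 + 9320) = 1/(1872 + 9320) = 1/11192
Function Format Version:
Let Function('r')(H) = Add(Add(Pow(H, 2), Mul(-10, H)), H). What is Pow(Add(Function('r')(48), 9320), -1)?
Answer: Rational(1, 11192) ≈ 8.9350e-5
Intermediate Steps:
Function('r')(H) = Add(Pow(H, 2), Mul(-9, H))
Pow(Add(Function('r')(48), 9320), -1) = Pow(Add(Mul(48, Add(-9, 48)), 9320), -1) = Pow(Add(Mul(48, 39), 9320), -1) = Pow(Add(1872, 9320), -1) = Pow(11192, -1) = Rational(1, 11192)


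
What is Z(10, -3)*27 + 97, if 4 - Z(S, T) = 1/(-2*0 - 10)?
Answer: 2077/10 ≈ 207.70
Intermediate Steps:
Z(S, T) = 41/10 (Z(S, T) = 4 - 1/(-2*0 - 10) = 4 - 1/(0 - 10) = 4 - 1/(-10) = 4 - 1*(-1/10) = 4 + 1/10 = 41/10)
Z(10, -3)*27 + 97 = (41/10)*27 + 97 = 1107/10 + 97 = 2077/10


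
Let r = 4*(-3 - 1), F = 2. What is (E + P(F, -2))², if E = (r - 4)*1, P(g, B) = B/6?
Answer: 3721/9 ≈ 413.44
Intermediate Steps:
r = -16 (r = 4*(-4) = -16)
P(g, B) = B/6 (P(g, B) = B*(⅙) = B/6)
E = -20 (E = (-16 - 4)*1 = -20*1 = -20)
(E + P(F, -2))² = (-20 + (⅙)*(-2))² = (-20 - ⅓)² = (-61/3)² = 3721/9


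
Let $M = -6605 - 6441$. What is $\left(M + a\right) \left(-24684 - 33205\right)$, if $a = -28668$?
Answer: $2414781746$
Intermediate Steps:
$M = -13046$ ($M = -6605 - 6441 = -13046$)
$\left(M + a\right) \left(-24684 - 33205\right) = \left(-13046 - 28668\right) \left(-24684 - 33205\right) = \left(-41714\right) \left(-57889\right) = 2414781746$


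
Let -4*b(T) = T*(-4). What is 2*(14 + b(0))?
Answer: 28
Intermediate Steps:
b(T) = T (b(T) = -T*(-4)/4 = -(-1)*T = T)
2*(14 + b(0)) = 2*(14 + 0) = 2*14 = 28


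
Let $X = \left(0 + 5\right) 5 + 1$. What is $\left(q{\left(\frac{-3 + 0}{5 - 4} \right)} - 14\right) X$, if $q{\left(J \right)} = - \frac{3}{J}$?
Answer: $-338$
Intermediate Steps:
$X = 26$ ($X = 5 \cdot 5 + 1 = 25 + 1 = 26$)
$\left(q{\left(\frac{-3 + 0}{5 - 4} \right)} - 14\right) X = \left(- \frac{3}{\left(-3 + 0\right) \frac{1}{5 - 4}} - 14\right) 26 = \left(- \frac{3}{\left(-3\right) 1^{-1}} - 14\right) 26 = \left(- \frac{3}{\left(-3\right) 1} - 14\right) 26 = \left(- \frac{3}{-3} - 14\right) 26 = \left(\left(-3\right) \left(- \frac{1}{3}\right) - 14\right) 26 = \left(1 - 14\right) 26 = \left(-13\right) 26 = -338$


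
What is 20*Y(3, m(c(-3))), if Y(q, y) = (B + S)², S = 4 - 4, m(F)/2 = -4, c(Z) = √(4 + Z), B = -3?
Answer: 180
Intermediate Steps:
m(F) = -8 (m(F) = 2*(-4) = -8)
S = 0
Y(q, y) = 9 (Y(q, y) = (-3 + 0)² = (-3)² = 9)
20*Y(3, m(c(-3))) = 20*9 = 180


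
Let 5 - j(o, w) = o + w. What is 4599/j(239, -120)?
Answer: -1533/38 ≈ -40.342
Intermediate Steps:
j(o, w) = 5 - o - w (j(o, w) = 5 - (o + w) = 5 + (-o - w) = 5 - o - w)
4599/j(239, -120) = 4599/(5 - 1*239 - 1*(-120)) = 4599/(5 - 239 + 120) = 4599/(-114) = 4599*(-1/114) = -1533/38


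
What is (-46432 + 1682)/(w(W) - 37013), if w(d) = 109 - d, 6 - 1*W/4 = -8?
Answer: 4475/3696 ≈ 1.2108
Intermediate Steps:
W = 56 (W = 24 - 4*(-8) = 24 + 32 = 56)
(-46432 + 1682)/(w(W) - 37013) = (-46432 + 1682)/((109 - 1*56) - 37013) = -44750/((109 - 56) - 37013) = -44750/(53 - 37013) = -44750/(-36960) = -44750*(-1/36960) = 4475/3696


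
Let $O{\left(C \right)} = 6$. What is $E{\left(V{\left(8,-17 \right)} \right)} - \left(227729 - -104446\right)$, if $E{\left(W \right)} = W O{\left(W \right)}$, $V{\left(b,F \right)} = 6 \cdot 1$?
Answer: $-332139$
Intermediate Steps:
$V{\left(b,F \right)} = 6$
$E{\left(W \right)} = 6 W$ ($E{\left(W \right)} = W 6 = 6 W$)
$E{\left(V{\left(8,-17 \right)} \right)} - \left(227729 - -104446\right) = 6 \cdot 6 - \left(227729 - -104446\right) = 36 - \left(227729 + 104446\right) = 36 - 332175 = -332139$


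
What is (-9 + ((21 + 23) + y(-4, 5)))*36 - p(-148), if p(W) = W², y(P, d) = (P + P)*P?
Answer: -19492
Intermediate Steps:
y(P, d) = 2*P² (y(P, d) = (2*P)*P = 2*P²)
(-9 + ((21 + 23) + y(-4, 5)))*36 - p(-148) = (-9 + ((21 + 23) + 2*(-4)²))*36 - 1*(-148)² = (-9 + (44 + 2*16))*36 - 1*21904 = (-9 + (44 + 32))*36 - 21904 = (-9 + 76)*36 - 21904 = 67*36 - 21904 = 2412 - 21904 = -19492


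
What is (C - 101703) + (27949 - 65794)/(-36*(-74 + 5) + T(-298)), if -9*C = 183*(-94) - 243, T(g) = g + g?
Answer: -565180607/5664 ≈ -99785.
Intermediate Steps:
T(g) = 2*g
C = 5815/3 (C = -(183*(-94) - 243)/9 = -(-17202 - 243)/9 = -1/9*(-17445) = 5815/3 ≈ 1938.3)
(C - 101703) + (27949 - 65794)/(-36*(-74 + 5) + T(-298)) = (5815/3 - 101703) + (27949 - 65794)/(-36*(-74 + 5) + 2*(-298)) = -299294/3 - 37845/(-36*(-69) - 596) = -299294/3 - 37845/(2484 - 596) = -299294/3 - 37845/1888 = -565180607/5664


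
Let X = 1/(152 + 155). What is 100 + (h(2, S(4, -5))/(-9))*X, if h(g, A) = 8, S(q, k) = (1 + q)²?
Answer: 276292/2763 ≈ 99.997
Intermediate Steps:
X = 1/307 ≈ 0.0032573
100 + (h(2, S(4, -5))/(-9))*X = 100 + (8/(-9))*(1/307) = 100 + (8*(-⅑))*(1/307) = 100 - 8/9*1/307 = 100 - 8/2763 = 276292/2763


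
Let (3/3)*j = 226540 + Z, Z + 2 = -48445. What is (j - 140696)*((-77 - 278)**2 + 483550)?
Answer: 22796276275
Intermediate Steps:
Z = -48447 (Z = -2 - 48445 = -48447)
j = 178093 (j = 226540 - 48447 = 178093)
(j - 140696)*((-77 - 278)**2 + 483550) = (178093 - 140696)*((-77 - 278)**2 + 483550) = 37397*((-355)**2 + 483550) = 37397*(126025 + 483550) = 37397*609575 = 22796276275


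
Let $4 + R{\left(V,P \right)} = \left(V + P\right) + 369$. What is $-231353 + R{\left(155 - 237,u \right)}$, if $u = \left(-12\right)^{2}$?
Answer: $-230926$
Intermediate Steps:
$u = 144$
$R{\left(V,P \right)} = 365 + P + V$ ($R{\left(V,P \right)} = -4 + \left(\left(V + P\right) + 369\right) = -4 + \left(\left(P + V\right) + 369\right) = -4 + \left(369 + P + V\right) = 365 + P + V$)
$-231353 + R{\left(155 - 237,u \right)} = -231353 + \left(365 + 144 + \left(155 - 237\right)\right) = -231353 + \left(365 + 144 - 82\right) = -231353 + 427 = -230926$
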